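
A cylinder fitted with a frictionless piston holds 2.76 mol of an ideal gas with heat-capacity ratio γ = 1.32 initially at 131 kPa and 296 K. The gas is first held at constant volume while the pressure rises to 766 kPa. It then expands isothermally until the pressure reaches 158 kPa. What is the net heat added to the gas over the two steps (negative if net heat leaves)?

V₁ = nRT₁/P₁ = 2.76×8.314×296/131 = 51.8 L.
Step 1 — Isochoric: V stays 51.8 L; P/T = const ⇒ T₂ = 1730 K, P₂ = 766 kPa.
W = 0 (no volume change).
ΔU = nCvΔT = 2.76×26.0×(1730−296) = 103000 J.
Q = ΔU = 103000 J.
State after step 1: P = 766 kPa, V = 51.8 L, T = 1730 K.
Step 2 — Isothermal: T stays 1730 K; PV = const ⇒ V₂ = 251 L, P₂ = 158 kPa.
ΔU = 0 (ideal gas, T constant).
W = nRT ln(V₂/V₁) = 2.76×8.314×1730×ln(4.85) = 62700 J.
Q = ΔU + W = 62700 J.
Net over both steps: W = 62700 J, Q = 166000 J, ΔU = 103000 J.

166000 J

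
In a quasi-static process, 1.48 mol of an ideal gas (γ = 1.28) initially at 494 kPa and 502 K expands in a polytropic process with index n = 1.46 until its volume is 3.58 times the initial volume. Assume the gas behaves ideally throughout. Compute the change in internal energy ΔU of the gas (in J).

V₁ = nRT₁/P₁ = 1.48×8.314×502/494 = 12.5 L.
Polytropic n=1.46: T₂ = T₁(V₁/V₂)^(n−1) = 502×(0.279)^0.46 = 279 K; P₂ = P₁(V₁/V₂)^n = 76.7 kPa.
For an ideal gas ΔU = nCvΔT with Cv = R/(γ−1) = 29.7 J/(mol·K).
ΔU = 1.48×29.7×(279−502) = -9790 J.

-9790 J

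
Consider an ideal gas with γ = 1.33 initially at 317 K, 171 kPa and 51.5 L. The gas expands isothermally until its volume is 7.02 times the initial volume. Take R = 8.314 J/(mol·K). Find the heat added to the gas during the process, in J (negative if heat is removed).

n = P₁V₁/(RT₁) = 171×51.5/(8.314×317) = 3.34 mol.
Isothermal: T stays 317 K; PV = const ⇒ V₂ = 362 L, P₂ = 24.4 kPa.
ΔU = 0 (ideal gas, T constant).
W = nRT ln(V₂/V₁) = 3.34×8.314×317×ln(7.02) = 17200 J.
Q = ΔU + W = 17200 J.

17200 J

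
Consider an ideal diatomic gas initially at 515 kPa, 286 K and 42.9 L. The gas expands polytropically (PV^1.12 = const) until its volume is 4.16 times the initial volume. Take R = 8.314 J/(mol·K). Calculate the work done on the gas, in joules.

n = P₁V₁/(RT₁) = 515×42.9/(8.314×286) = 9.29 mol.
Polytropic n=1.12: T₂ = T₁(V₁/V₂)^(n−1) = 286×(0.240)^0.12 = 241 K; P₂ = P₁(V₁/V₂)^n = 104 kPa.
W = (P₁V₁−P₂V₂)/(n−1) = (515×42.9−104×178)/0.12 = 28900 J.
Work done on the gas = −W_by = -28900 J.

-28900 J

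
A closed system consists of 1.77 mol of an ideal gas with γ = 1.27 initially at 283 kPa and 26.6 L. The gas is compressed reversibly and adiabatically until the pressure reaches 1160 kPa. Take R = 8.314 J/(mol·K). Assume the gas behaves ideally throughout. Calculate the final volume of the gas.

8.76 L

T₁ = P₁V₁/(nR) = 283×26.6/(1.77×8.314) = 512 K.
Adiabatic: T₂/T₁ = (P₂/P₁)^((γ−1)/γ) ⇒ T₂ = 512×(4.10)^0.213 = 690 K; V₂ = 8.76 L.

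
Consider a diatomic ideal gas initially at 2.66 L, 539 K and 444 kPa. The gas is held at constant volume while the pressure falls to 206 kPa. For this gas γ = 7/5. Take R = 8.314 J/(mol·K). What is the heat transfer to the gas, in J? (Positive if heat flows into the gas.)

-1580 J

n = P₁V₁/(RT₁) = 444×2.66/(8.314×539) = 0.264 mol.
Isochoric: V stays 2.66 L; P/T = const ⇒ T₂ = 250 K, P₂ = 206 kPa.
W = 0 (no volume change).
ΔU = nCvΔT = 0.264×20.8×(250−539) = -1580 J.
Q = ΔU = -1580 J.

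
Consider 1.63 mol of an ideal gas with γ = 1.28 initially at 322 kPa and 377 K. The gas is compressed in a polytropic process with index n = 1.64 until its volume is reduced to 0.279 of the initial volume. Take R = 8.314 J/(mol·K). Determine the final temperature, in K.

V₁ = nRT₁/P₁ = 1.63×8.314×377/322 = 15.9 L.
Polytropic n=1.64: T₂ = T₁(V₁/V₂)^(n−1) = 377×(3.58)^0.64 = 853 K; P₂ = P₁(V₁/V₂)^n = 2610 kPa.

853 K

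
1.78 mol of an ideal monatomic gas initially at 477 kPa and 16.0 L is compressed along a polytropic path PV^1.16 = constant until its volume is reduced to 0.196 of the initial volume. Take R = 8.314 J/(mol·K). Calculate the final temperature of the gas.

669 K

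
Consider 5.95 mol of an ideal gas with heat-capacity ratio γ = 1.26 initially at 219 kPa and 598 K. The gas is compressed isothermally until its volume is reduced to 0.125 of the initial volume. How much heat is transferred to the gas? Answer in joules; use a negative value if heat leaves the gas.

-61500 J

V₁ = nRT₁/P₁ = 5.95×8.314×598/219 = 135 L.
Isothermal: T stays 598 K; PV = const ⇒ V₂ = 16.9 L, P₂ = 1750 kPa.
ΔU = 0 (ideal gas, T constant).
W = nRT ln(V₂/V₁) = 5.95×8.314×598×ln(0.125) = -61500 J.
Q = ΔU + W = -61500 J.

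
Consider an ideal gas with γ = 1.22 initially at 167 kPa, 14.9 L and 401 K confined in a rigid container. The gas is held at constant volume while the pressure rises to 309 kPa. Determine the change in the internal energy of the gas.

n = P₁V₁/(RT₁) = 167×14.9/(8.314×401) = 0.746 mol.
Isochoric: V stays 14.9 L; P/T = const ⇒ T₂ = 742 K, P₂ = 309 kPa.
For an ideal gas ΔU = nCvΔT with Cv = R/(γ−1) = 37.8 J/(mol·K).
ΔU = 0.746×37.8×(742−401) = 9620 J.

9620 J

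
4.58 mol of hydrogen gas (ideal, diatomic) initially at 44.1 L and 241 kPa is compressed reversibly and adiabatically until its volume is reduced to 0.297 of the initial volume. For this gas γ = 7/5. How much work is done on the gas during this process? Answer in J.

T₁ = P₁V₁/(nR) = 241×44.1/(4.58×8.314) = 279 K.
Adiabatic: TV^(γ−1) = const ⇒ T₂ = 279×(3.37)^0.400 = 454 K; PV^γ = const ⇒ P₂ = 1320 kPa.
ΔU = nCvΔT = 4.58×20.8×(454−279) = 16600 J.
Q = 0 for an adiabatic process, so W = −ΔU = -16600 J.
Work done on the gas = −W_by = 16600 J.

16600 J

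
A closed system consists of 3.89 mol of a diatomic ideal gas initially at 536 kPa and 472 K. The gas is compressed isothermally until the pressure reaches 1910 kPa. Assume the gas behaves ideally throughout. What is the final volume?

7.99 L

V₁ = nRT₁/P₁ = 3.89×8.314×472/536 = 28.5 L.
Isothermal: T stays 472 K; PV = const ⇒ V₂ = 7.99 L, P₂ = 1910 kPa.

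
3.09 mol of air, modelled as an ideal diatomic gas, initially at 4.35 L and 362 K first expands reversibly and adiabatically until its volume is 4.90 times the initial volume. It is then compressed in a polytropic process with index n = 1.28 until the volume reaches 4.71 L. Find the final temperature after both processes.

293 K

P₁ = nRT₁/V₁ = 3.09×8.314×362/4.35 = 2140 kPa.
Step 1 — Adiabatic: TV^(γ−1) = const ⇒ T₂ = 362×(0.204)^0.400 = 192 K; PV^γ = const ⇒ P₂ = 231 kPa.
ΔU = nCvΔT = 3.09×20.8×(192−362) = -10900 J.
Q = 0 for an adiabatic process, so W = −ΔU = 10900 J.
State after step 1: P = 231 kPa, V = 21.3 L, T = 192 K.
Step 2 — Polytropic n=1.28: T₂ = T₁(V₁/V₂)^(n−1) = 192×(4.53)^0.28 = 293 K; P₂ = P₁(V₁/V₂)^n = 1600 kPa.
W = (P₁V₁−P₂V₂)/(n−1) = (231×21.3−1600×4.71)/0.28 = -9250 J.
ΔU = nCvΔT = 3.09×20.8×(293−192) = 6480 J.
Q = ΔU + W = -2780 J.
Net over both steps: W = 1680 J, Q = -2780 J, ΔU = -4460 J.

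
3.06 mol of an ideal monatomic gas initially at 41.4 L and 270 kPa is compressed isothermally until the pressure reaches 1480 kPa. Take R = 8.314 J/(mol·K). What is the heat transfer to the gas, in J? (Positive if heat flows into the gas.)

T₁ = P₁V₁/(nR) = 270×41.4/(3.06×8.314) = 439 K.
Isothermal: T stays 439 K; PV = const ⇒ V₂ = 7.55 L, P₂ = 1480 kPa.
ΔU = 0 (ideal gas, T constant).
W = nRT ln(V₂/V₁) = 3.06×8.314×439×ln(0.182) = -19000 J.
Q = ΔU + W = -19000 J.

-19000 J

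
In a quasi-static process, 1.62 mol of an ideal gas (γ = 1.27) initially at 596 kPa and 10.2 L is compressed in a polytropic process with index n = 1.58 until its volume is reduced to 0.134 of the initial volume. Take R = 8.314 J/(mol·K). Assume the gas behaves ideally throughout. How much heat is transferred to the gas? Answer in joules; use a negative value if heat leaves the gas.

T₁ = P₁V₁/(nR) = 596×10.2/(1.62×8.314) = 451 K.
Polytropic n=1.58: T₂ = T₁(V₁/V₂)^(n−1) = 451×(7.46)^0.58 = 1450 K; P₂ = P₁(V₁/V₂)^n = 14300 kPa.
W = (P₁V₁−P₂V₂)/(n−1) = (596×10.2−14300×1.37)/0.58 = -23100 J.
ΔU = nCvΔT = 1.62×30.8×(1450−451) = 49700 J.
Q = ΔU + W = 26600 J.

26600 J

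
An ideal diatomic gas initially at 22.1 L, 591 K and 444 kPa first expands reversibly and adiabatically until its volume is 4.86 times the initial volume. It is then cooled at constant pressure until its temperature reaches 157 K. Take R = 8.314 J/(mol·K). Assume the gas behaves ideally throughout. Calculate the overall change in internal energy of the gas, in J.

-18000 J

n = P₁V₁/(RT₁) = 444×22.1/(8.314×591) = 2.00 mol.
Step 1 — Adiabatic: TV^(γ−1) = const ⇒ T₂ = 591×(0.206)^0.400 = 314 K; PV^γ = const ⇒ P₂ = 48.5 kPa.
ΔU = nCvΔT = 2.00×20.8×(314−591) = -11500 J.
Q = 0 for an adiabatic process, so W = −ΔU = 11500 J.
State after step 1: P = 48.5 kPa, V = 107 L, T = 314 K.
Step 2 — Isobaric: P stays 48.5 kPa; V/T = const ⇒ T₂ = 157 K, V₂ = 53.7 L.
W = PΔV = 48.5×(53.7−107) kPa·L = -2610 J.
ΔU = nCvΔT = 2.00×20.8×(157−314) = -6520 J.
Q = ΔU + W = nCpΔT = -9120 J.
Net over both steps: W = 8890 J, Q = -9120 J, ΔU = -18000 J.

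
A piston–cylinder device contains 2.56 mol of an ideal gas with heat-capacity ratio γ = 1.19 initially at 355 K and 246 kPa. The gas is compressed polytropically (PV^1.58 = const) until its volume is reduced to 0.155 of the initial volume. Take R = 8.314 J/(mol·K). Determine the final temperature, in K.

1050 K

V₁ = nRT₁/P₁ = 2.56×8.314×355/246 = 30.7 L.
Polytropic n=1.58: T₂ = T₁(V₁/V₂)^(n−1) = 355×(6.45)^0.58 = 1050 K; P₂ = P₁(V₁/V₂)^n = 4680 kPa.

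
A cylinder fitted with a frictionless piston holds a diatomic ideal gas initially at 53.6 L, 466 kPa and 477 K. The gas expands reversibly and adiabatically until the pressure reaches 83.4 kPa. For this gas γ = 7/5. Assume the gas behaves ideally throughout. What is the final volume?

183 L

Adiabatic: T₂/T₁ = (P₂/P₁)^((γ−1)/γ) ⇒ T₂ = 477×(0.179)^0.286 = 292 K; V₂ = 183 L.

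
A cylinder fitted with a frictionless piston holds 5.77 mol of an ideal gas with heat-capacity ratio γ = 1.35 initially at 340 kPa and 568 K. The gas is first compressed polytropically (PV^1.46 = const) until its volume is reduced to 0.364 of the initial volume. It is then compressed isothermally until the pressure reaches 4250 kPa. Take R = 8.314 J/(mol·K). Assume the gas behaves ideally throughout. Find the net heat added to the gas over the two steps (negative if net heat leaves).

V₁ = nRT₁/P₁ = 5.77×8.314×568/340 = 80.1 L.
Step 1 — Polytropic n=1.46: T₂ = T₁(V₁/V₂)^(n−1) = 568×(2.75)^0.46 = 904 K; P₂ = P₁(V₁/V₂)^n = 1490 kPa.
W = (P₁V₁−P₂V₂)/(n−1) = (340×80.1−1490×29.2)/0.46 = -35100 J.
ΔU = nCvΔT = 5.77×23.8×(904−568) = 46100 J.
Q = ΔU + W = 11000 J.
State after step 1: P = 1490 kPa, V = 29.2 L, T = 904 K.
Step 2 — Isothermal: T stays 904 K; PV = const ⇒ V₂ = 10.2 L, P₂ = 4250 kPa.
ΔU = 0 (ideal gas, T constant).
W = nRT ln(V₂/V₁) = 5.77×8.314×904×ln(0.350) = -45600 J.
Q = ΔU + W = -45600 J.
Net over both steps: W = -80600 J, Q = -34500 J, ΔU = 46100 J.

-34500 J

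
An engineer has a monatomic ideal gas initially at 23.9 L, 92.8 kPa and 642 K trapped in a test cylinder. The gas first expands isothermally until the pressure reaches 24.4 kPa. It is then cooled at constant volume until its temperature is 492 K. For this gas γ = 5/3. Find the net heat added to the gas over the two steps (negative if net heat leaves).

n = P₁V₁/(RT₁) = 92.8×23.9/(8.314×642) = 0.416 mol.
Step 1 — Isothermal: T stays 642 K; PV = const ⇒ V₂ = 90.9 L, P₂ = 24.4 kPa.
ΔU = 0 (ideal gas, T constant).
W = nRT ln(V₂/V₁) = 0.416×8.314×642×ln(3.80) = 2960 J.
Q = ΔU + W = 2960 J.
State after step 1: P = 24.4 kPa, V = 90.9 L, T = 642 K.
Step 2 — Isochoric: V stays 90.9 L; P/T = const ⇒ T₂ = 492 K, P₂ = 18.7 kPa.
W = 0 (no volume change).
ΔU = nCvΔT = 0.416×12.5×(492−642) = -777 J.
Q = ΔU = -777 J.
Net over both steps: W = 2960 J, Q = 2190 J, ΔU = -777 J.

2190 J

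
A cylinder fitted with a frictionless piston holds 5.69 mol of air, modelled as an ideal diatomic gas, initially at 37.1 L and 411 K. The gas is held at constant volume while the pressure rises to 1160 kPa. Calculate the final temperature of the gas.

910 K

P₁ = nRT₁/V₁ = 5.69×8.314×411/37.1 = 524 kPa.
Isochoric: V stays 37.1 L; P/T = const ⇒ T₂ = 910 K, P₂ = 1160 kPa.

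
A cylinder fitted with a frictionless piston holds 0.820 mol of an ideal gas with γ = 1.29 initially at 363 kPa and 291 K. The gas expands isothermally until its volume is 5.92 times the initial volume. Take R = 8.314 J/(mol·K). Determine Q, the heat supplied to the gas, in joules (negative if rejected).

3530 J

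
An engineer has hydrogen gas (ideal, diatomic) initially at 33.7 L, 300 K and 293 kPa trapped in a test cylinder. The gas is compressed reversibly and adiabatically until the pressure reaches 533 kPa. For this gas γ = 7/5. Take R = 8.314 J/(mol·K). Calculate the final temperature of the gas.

356 K

Adiabatic: T₂/T₁ = (P₂/P₁)^((γ−1)/γ) ⇒ T₂ = 300×(1.82)^0.286 = 356 K; V₂ = 22.0 L.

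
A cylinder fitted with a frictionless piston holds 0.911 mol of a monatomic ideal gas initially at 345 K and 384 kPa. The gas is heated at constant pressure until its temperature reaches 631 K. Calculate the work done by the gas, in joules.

2170 J

V₁ = nRT₁/P₁ = 0.911×8.314×345/384 = 6.80 L.
Isobaric: P stays 384 kPa; V/T = const ⇒ T₂ = 631 K, V₂ = 12.4 L.
W = PΔV = 384×(12.4−6.80) kPa·L = 2170 J.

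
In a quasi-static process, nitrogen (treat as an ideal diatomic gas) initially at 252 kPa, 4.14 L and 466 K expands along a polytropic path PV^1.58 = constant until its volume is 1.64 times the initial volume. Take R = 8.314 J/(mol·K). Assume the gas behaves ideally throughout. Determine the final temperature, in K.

Polytropic n=1.58: T₂ = T₁(V₁/V₂)^(n−1) = 466×(0.610)^0.58 = 350 K; P₂ = P₁(V₁/V₂)^n = 115 kPa.

350 K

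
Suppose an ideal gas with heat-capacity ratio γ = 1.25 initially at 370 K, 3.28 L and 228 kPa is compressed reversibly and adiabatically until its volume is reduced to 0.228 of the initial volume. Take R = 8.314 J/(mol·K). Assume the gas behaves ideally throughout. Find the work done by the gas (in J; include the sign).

-1340 J

n = P₁V₁/(RT₁) = 228×3.28/(8.314×370) = 0.243 mol.
Adiabatic: TV^(γ−1) = const ⇒ T₂ = 370×(4.39)^0.250 = 535 K; PV^γ = const ⇒ P₂ = 1450 kPa.
ΔU = nCvΔT = 0.243×33.3×(535−370) = 1340 J.
Q = 0 for an adiabatic process, so W = −ΔU = -1340 J.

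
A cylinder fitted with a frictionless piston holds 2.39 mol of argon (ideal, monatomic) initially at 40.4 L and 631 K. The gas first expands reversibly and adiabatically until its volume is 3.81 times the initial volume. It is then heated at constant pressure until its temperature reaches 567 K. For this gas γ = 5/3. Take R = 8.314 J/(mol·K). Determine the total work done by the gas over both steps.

17200 J

P₁ = nRT₁/V₁ = 2.39×8.314×631/40.4 = 310 kPa.
Step 1 — Adiabatic: TV^(γ−1) = const ⇒ T₂ = 631×(0.262)^0.667 = 259 K; PV^γ = const ⇒ P₂ = 33.4 kPa.
ΔU = nCvΔT = 2.39×12.5×(259−631) = -11100 J.
Q = 0 for an adiabatic process, so W = −ΔU = 11100 J.
State after step 1: P = 33.4 kPa, V = 154 L, T = 259 K.
Step 2 — Isobaric: P stays 33.4 kPa; V/T = const ⇒ T₂ = 567 K, V₂ = 337 L.
W = PΔV = 33.4×(337−154) kPa·L = 6130 J.
ΔU = nCvΔT = 2.39×12.5×(567−259) = 9190 J.
Q = ΔU + W = nCpΔT = 15300 J.
Net over both steps: W = 17200 J, Q = 15300 J, ΔU = -1910 J.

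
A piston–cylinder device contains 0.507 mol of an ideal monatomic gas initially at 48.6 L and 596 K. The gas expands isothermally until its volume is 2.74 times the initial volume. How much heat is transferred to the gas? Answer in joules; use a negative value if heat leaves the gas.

P₁ = nRT₁/V₁ = 0.507×8.314×596/48.6 = 51.7 kPa.
Isothermal: T stays 596 K; PV = const ⇒ V₂ = 133 L, P₂ = 18.9 kPa.
ΔU = 0 (ideal gas, T constant).
W = nRT ln(V₂/V₁) = 0.507×8.314×596×ln(2.74) = 2530 J.
Q = ΔU + W = 2530 J.

2530 J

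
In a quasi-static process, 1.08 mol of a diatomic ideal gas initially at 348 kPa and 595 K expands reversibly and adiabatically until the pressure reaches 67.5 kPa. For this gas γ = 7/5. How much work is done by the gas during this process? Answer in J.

V₁ = nRT₁/P₁ = 1.08×8.314×595/348 = 15.4 L.
Adiabatic: T₂/T₁ = (P₂/P₁)^((γ−1)/γ) ⇒ T₂ = 595×(0.194)^0.286 = 372 K; V₂ = 49.5 L.
ΔU = nCvΔT = 1.08×20.8×(372−595) = -5000 J.
Q = 0 for an adiabatic process, so W = −ΔU = 5000 J.

5000 J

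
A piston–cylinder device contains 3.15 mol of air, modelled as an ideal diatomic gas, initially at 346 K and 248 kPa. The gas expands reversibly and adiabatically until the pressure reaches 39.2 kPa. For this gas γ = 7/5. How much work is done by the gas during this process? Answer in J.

9280 J

V₁ = nRT₁/P₁ = 3.15×8.314×346/248 = 36.5 L.
Adiabatic: T₂/T₁ = (P₂/P₁)^((γ−1)/γ) ⇒ T₂ = 346×(0.158)^0.286 = 204 K; V₂ = 136 L.
ΔU = nCvΔT = 3.15×20.8×(204−346) = -9280 J.
Q = 0 for an adiabatic process, so W = −ΔU = 9280 J.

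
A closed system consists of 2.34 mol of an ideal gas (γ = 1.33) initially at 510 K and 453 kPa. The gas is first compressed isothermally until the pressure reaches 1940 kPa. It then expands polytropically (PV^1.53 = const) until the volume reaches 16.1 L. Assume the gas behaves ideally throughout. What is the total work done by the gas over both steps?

V₁ = nRT₁/P₁ = 2.34×8.314×510/453 = 21.9 L.
Step 1 — Isothermal: T stays 510 K; PV = const ⇒ V₂ = 5.11 L, P₂ = 1940 kPa.
ΔU = 0 (ideal gas, T constant).
W = nRT ln(V₂/V₁) = 2.34×8.314×510×ln(0.234) = -14400 J.
Q = ΔU + W = -14400 J.
State after step 1: P = 1940 kPa, V = 5.11 L, T = 510 K.
Step 2 — Polytropic n=1.53: T₂ = T₁(V₁/V₂)^(n−1) = 510×(0.318)^0.53 = 278 K; P₂ = P₁(V₁/V₂)^n = 336 kPa.
W = (P₁V₁−P₂V₂)/(n−1) = (1940×5.11−336×16.1)/0.53 = 8530 J.
ΔU = nCvΔT = 2.34×25.2×(278−510) = -13700 J.
Q = ΔU + W = -5170 J.
Net over both steps: W = -5910 J, Q = -19600 J, ΔU = -13700 J.

-5910 J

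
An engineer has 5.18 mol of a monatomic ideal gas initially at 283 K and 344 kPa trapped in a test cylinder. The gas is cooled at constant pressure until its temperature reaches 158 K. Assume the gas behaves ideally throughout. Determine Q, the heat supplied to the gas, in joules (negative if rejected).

-13500 J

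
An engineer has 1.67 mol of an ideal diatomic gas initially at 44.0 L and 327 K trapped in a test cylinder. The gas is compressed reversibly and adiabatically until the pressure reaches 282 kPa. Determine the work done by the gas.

-3780 J

P₁ = nRT₁/V₁ = 1.67×8.314×327/44.0 = 103 kPa.
Adiabatic: T₂/T₁ = (P₂/P₁)^((γ−1)/γ) ⇒ T₂ = 327×(2.73)^0.286 = 436 K; V₂ = 21.5 L.
ΔU = nCvΔT = 1.67×20.8×(436−327) = 3780 J.
Q = 0 for an adiabatic process, so W = −ΔU = -3780 J.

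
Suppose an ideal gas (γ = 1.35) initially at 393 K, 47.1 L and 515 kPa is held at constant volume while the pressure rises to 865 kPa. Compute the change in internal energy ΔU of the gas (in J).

47100 J

n = P₁V₁/(RT₁) = 515×47.1/(8.314×393) = 7.42 mol.
Isochoric: V stays 47.1 L; P/T = const ⇒ T₂ = 660 K, P₂ = 865 kPa.
For an ideal gas ΔU = nCvΔT with Cv = R/(γ−1) = 23.8 J/(mol·K).
ΔU = 7.42×23.8×(660−393) = 47100 J.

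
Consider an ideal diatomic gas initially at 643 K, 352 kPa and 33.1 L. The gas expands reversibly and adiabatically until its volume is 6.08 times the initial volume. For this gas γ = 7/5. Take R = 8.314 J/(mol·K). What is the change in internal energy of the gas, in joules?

-15000 J

n = P₁V₁/(RT₁) = 352×33.1/(8.314×643) = 2.18 mol.
Adiabatic: TV^(γ−1) = const ⇒ T₂ = 643×(0.164)^0.400 = 312 K; PV^γ = const ⇒ P₂ = 28.1 kPa.
For an ideal gas ΔU = nCvΔT with Cv = (5/2)R = 20.8 J/(mol·K).
ΔU = 2.18×20.8×(312−643) = -15000 J.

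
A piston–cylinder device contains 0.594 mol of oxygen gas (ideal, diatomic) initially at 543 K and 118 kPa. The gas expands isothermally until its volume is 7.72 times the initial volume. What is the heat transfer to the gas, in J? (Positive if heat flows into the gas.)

V₁ = nRT₁/P₁ = 0.594×8.314×543/118 = 22.7 L.
Isothermal: T stays 543 K; PV = const ⇒ V₂ = 175 L, P₂ = 15.3 kPa.
ΔU = 0 (ideal gas, T constant).
W = nRT ln(V₂/V₁) = 0.594×8.314×543×ln(7.72) = 5480 J.
Q = ΔU + W = 5480 J.

5480 J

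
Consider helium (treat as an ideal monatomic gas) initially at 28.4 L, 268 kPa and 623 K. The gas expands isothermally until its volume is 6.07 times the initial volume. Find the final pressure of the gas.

44.2 kPa

Isothermal: T stays 623 K; PV = const ⇒ V₂ = 172 L, P₂ = 44.2 kPa.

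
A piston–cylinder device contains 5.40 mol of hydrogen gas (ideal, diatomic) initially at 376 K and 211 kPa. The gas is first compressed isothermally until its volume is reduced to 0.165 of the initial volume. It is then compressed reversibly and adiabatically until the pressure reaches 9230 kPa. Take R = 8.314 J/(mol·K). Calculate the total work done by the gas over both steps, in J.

V₁ = nRT₁/P₁ = 5.40×8.314×376/211 = 80.0 L.
Step 1 — Isothermal: T stays 376 K; PV = const ⇒ V₂ = 13.2 L, P₂ = 1280 kPa.
ΔU = 0 (ideal gas, T constant).
W = nRT ln(V₂/V₁) = 5.40×8.314×376×ln(0.165) = -30400 J.
Q = ΔU + W = -30400 J.
State after step 1: P = 1280 kPa, V = 13.2 L, T = 376 K.
Step 2 — Adiabatic: T₂/T₁ = (P₂/P₁)^((γ−1)/γ) ⇒ T₂ = 376×(7.22)^0.286 = 661 K; V₂ = 3.22 L.
ΔU = nCvΔT = 5.40×20.8×(661−376) = 32000 J.
Q = 0 for an adiabatic process, so W = −ΔU = -32000 J.
Net over both steps: W = -62400 J, Q = -30400 J, ΔU = 32000 J.

-62400 J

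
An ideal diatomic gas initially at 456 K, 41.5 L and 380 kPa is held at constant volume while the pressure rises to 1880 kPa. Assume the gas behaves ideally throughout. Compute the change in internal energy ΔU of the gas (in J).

n = P₁V₁/(RT₁) = 380×41.5/(8.314×456) = 4.16 mol.
Isochoric: V stays 41.5 L; P/T = const ⇒ T₂ = 2260 K, P₂ = 1880 kPa.
For an ideal gas ΔU = nCvΔT with Cv = (5/2)R = 20.8 J/(mol·K).
ΔU = 4.16×20.8×(2260−456) = 156000 J.

156000 J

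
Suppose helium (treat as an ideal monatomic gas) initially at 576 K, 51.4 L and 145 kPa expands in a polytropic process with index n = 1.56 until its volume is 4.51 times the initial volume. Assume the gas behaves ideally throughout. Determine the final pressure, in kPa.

Polytropic n=1.56: T₂ = T₁(V₁/V₂)^(n−1) = 576×(0.222)^0.56 = 248 K; P₂ = P₁(V₁/V₂)^n = 13.8 kPa.

13.8 kPa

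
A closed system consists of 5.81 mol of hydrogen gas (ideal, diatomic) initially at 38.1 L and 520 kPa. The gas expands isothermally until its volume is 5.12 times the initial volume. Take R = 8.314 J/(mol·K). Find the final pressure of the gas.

102 kPa

T₁ = P₁V₁/(nR) = 520×38.1/(5.81×8.314) = 410 K.
Isothermal: T stays 410 K; PV = const ⇒ V₂ = 195 L, P₂ = 102 kPa.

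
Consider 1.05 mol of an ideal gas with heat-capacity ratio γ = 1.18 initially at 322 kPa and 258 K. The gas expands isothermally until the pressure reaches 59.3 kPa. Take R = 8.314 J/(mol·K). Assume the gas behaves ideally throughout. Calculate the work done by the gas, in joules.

V₁ = nRT₁/P₁ = 1.05×8.314×258/322 = 6.99 L.
Isothermal: T stays 258 K; PV = const ⇒ V₂ = 38.0 L, P₂ = 59.3 kPa.
W = nRT ln(V₂/V₁) = 1.05×8.314×258×ln(5.43) = 3810 J.

3810 J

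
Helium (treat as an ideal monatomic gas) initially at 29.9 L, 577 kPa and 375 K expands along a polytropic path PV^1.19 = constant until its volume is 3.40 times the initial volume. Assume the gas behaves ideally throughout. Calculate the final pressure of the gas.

134 kPa

Polytropic n=1.19: T₂ = T₁(V₁/V₂)^(n−1) = 375×(0.294)^0.19 = 297 K; P₂ = P₁(V₁/V₂)^n = 134 kPa.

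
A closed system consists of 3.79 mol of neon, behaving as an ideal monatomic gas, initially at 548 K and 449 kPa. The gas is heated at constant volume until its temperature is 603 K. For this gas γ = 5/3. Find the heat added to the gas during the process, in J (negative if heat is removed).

V₁ = nRT₁/P₁ = 3.79×8.314×548/449 = 38.5 L.
Isochoric: V stays 38.5 L; P/T = const ⇒ T₂ = 603 K, P₂ = 494 kPa.
W = 0 (no volume change).
ΔU = nCvΔT = 3.79×12.5×(603−548) = 2600 J.
Q = ΔU = 2600 J.

2600 J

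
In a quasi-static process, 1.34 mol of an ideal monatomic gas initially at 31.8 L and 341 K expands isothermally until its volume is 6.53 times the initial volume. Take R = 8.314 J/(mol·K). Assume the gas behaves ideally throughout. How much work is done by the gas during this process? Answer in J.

7130 J

P₁ = nRT₁/V₁ = 1.34×8.314×341/31.8 = 119 kPa.
Isothermal: T stays 341 K; PV = const ⇒ V₂ = 208 L, P₂ = 18.3 kPa.
W = nRT ln(V₂/V₁) = 1.34×8.314×341×ln(6.53) = 7130 J.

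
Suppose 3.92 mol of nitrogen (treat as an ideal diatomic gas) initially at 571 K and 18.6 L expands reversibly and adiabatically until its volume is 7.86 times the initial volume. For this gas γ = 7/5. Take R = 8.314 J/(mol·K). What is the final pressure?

55.8 kPa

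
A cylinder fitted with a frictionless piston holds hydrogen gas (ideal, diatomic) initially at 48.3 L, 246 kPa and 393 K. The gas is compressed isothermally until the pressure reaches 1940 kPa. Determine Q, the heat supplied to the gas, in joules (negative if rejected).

-24500 J

n = P₁V₁/(RT₁) = 246×48.3/(8.314×393) = 3.64 mol.
Isothermal: T stays 393 K; PV = const ⇒ V₂ = 6.12 L, P₂ = 1940 kPa.
ΔU = 0 (ideal gas, T constant).
W = nRT ln(V₂/V₁) = 3.64×8.314×393×ln(0.127) = -24500 J.
Q = ΔU + W = -24500 J.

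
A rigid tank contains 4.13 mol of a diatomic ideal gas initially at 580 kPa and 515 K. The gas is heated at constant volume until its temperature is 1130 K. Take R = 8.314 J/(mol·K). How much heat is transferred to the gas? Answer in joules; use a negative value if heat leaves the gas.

52800 J

V₁ = nRT₁/P₁ = 4.13×8.314×515/580 = 30.5 L.
Isochoric: V stays 30.5 L; P/T = const ⇒ T₂ = 1130 K, P₂ = 1270 kPa.
W = 0 (no volume change).
ΔU = nCvΔT = 4.13×20.8×(1130−515) = 52800 J.
Q = ΔU = 52800 J.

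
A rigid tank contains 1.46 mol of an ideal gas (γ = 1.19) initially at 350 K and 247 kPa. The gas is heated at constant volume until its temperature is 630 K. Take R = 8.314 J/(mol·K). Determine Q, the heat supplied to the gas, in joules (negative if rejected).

V₁ = nRT₁/P₁ = 1.46×8.314×350/247 = 17.2 L.
Isochoric: V stays 17.2 L; P/T = const ⇒ T₂ = 630 K, P₂ = 445 kPa.
W = 0 (no volume change).
ΔU = nCvΔT = 1.46×43.8×(630−350) = 17900 J.
Q = ΔU = 17900 J.

17900 J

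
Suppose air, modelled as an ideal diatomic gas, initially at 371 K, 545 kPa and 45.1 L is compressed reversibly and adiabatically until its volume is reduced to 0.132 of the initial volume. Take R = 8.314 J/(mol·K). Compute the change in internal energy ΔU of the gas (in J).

n = P₁V₁/(RT₁) = 545×45.1/(8.314×371) = 7.97 mol.
Adiabatic: TV^(γ−1) = const ⇒ T₂ = 371×(7.58)^0.400 = 834 K; PV^γ = const ⇒ P₂ = 9280 kPa.
For an ideal gas ΔU = nCvΔT with Cv = (5/2)R = 20.8 J/(mol·K).
ΔU = 7.97×20.8×(834−371) = 76700 J.

76700 J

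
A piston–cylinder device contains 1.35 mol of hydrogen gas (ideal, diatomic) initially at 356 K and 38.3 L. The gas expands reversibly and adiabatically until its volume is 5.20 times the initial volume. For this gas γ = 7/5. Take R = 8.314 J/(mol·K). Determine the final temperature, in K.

P₁ = nRT₁/V₁ = 1.35×8.314×356/38.3 = 104 kPa.
Adiabatic: TV^(γ−1) = const ⇒ T₂ = 356×(0.192)^0.400 = 184 K; PV^γ = const ⇒ P₂ = 10.4 kPa.

184 K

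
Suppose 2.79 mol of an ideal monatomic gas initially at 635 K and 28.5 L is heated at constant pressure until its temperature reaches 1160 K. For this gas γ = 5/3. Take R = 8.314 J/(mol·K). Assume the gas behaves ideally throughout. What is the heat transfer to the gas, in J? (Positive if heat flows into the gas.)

30400 J

P₁ = nRT₁/V₁ = 2.79×8.314×635/28.5 = 517 kPa.
Isobaric: P stays 517 kPa; V/T = const ⇒ T₂ = 1160 K, V₂ = 52.1 L.
W = PΔV = 517×(52.1−28.5) kPa·L = 12200 J.
ΔU = nCvΔT = 2.79×12.5×(1160−635) = 18300 J.
Q = ΔU + W = nCpΔT = 30400 J.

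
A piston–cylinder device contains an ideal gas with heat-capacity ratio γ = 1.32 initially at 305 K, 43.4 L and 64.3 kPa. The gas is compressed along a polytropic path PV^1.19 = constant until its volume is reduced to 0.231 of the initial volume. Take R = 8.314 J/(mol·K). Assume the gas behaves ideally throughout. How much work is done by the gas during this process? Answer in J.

-4720 J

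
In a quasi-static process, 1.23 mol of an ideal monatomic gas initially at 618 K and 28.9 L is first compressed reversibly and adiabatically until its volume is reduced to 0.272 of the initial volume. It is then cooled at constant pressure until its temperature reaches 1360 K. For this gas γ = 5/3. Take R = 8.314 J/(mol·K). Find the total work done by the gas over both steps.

P₁ = nRT₁/V₁ = 1.23×8.314×618/28.9 = 219 kPa.
Step 1 — Adiabatic: TV^(γ−1) = const ⇒ T₂ = 618×(3.68)^0.667 = 1470 K; PV^γ = const ⇒ P₂ = 1920 kPa.
ΔU = nCvΔT = 1.23×12.5×(1470−618) = 13100 J.
Q = 0 for an adiabatic process, so W = −ΔU = -13100 J.
State after step 1: P = 1920 kPa, V = 7.86 L, T = 1470 K.
Step 2 — Isobaric: P stays 1920 kPa; V/T = const ⇒ T₂ = 1360 K, V₂ = 7.26 L.
W = PΔV = 1920×(7.26−7.86) kPa·L = -1150 J.
ΔU = nCvΔT = 1.23×12.5×(1360−1470) = -1720 J.
Q = ΔU + W = nCpΔT = -2870 J.
Net over both steps: W = -14200 J, Q = -2870 J, ΔU = 11400 J.

-14200 J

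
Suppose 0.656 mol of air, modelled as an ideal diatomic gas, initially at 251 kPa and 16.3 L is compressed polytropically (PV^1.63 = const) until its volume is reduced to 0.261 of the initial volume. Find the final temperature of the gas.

1750 K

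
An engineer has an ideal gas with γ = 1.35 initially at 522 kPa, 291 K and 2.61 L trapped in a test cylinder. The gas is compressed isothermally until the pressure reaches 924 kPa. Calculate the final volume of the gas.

1.47 L

Isothermal: T stays 291 K; PV = const ⇒ V₂ = 1.47 L, P₂ = 924 kPa.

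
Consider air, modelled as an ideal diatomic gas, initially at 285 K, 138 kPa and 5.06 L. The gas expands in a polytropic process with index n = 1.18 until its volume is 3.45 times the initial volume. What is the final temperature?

228 K

Polytropic n=1.18: T₂ = T₁(V₁/V₂)^(n−1) = 285×(0.290)^0.18 = 228 K; P₂ = P₁(V₁/V₂)^n = 32.0 kPa.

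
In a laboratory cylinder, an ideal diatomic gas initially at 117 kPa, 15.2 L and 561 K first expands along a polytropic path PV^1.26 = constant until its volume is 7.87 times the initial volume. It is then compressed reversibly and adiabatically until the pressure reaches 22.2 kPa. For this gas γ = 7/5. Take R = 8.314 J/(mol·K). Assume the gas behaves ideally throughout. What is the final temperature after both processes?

n = P₁V₁/(RT₁) = 117×15.2/(8.314×561) = 0.381 mol.
Step 1 — Polytropic n=1.26: T₂ = T₁(V₁/V₂)^(n−1) = 561×(0.127)^0.26 = 328 K; P₂ = P₁(V₁/V₂)^n = 8.69 kPa.
W = (P₁V₁−P₂V₂)/(n−1) = (117×15.2−8.69×120)/0.26 = 2840 J.
ΔU = nCvΔT = 0.381×20.8×(328−561) = -1850 J.
Q = ΔU + W = 994 J.
State after step 1: P = 8.69 kPa, V = 120 L, T = 328 K.
Step 2 — Adiabatic: T₂/T₁ = (P₂/P₁)^((γ−1)/γ) ⇒ T₂ = 328×(2.55)^0.286 = 429 K; V₂ = 61.2 L.
ΔU = nCvΔT = 0.381×20.8×(429−328) = 799 J.
Q = 0 for an adiabatic process, so W = −ΔU = -799 J.
Net over both steps: W = 2040 J, Q = 994 J, ΔU = -1050 J.

429 K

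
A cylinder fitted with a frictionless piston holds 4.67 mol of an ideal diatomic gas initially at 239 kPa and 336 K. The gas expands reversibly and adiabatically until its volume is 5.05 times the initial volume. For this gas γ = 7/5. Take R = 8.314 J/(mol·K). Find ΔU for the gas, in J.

-15500 J

V₁ = nRT₁/P₁ = 4.67×8.314×336/239 = 54.6 L.
Adiabatic: TV^(γ−1) = const ⇒ T₂ = 336×(0.198)^0.400 = 176 K; PV^γ = const ⇒ P₂ = 24.8 kPa.
For an ideal gas ΔU = nCvΔT with Cv = (5/2)R = 20.8 J/(mol·K).
ΔU = 4.67×20.8×(176−336) = -15500 J.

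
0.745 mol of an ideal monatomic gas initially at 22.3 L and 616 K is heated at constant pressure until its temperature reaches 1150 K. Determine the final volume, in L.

P₁ = nRT₁/V₁ = 0.745×8.314×616/22.3 = 171 kPa.
Isobaric: P stays 171 kPa; V/T = const ⇒ T₂ = 1150 K, V₂ = 41.6 L.

41.6 L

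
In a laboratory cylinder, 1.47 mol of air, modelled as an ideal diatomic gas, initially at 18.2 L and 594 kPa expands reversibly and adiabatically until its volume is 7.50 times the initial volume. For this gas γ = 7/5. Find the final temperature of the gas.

395 K

T₁ = P₁V₁/(nR) = 594×18.2/(1.47×8.314) = 885 K.
Adiabatic: TV^(γ−1) = const ⇒ T₂ = 885×(0.133)^0.400 = 395 K; PV^γ = const ⇒ P₂ = 35.4 kPa.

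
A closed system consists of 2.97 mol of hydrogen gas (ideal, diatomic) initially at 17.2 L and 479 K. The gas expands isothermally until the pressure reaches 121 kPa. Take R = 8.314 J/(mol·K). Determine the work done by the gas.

P₁ = nRT₁/V₁ = 2.97×8.314×479/17.2 = 688 kPa.
Isothermal: T stays 479 K; PV = const ⇒ V₂ = 97.7 L, P₂ = 121 kPa.
W = nRT ln(V₂/V₁) = 2.97×8.314×479×ln(5.68) = 20600 J.

20600 J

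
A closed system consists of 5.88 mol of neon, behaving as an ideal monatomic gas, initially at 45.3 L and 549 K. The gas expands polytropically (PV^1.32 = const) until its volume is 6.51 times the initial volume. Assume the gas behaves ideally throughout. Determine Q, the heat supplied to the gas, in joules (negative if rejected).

19700 J

P₁ = nRT₁/V₁ = 5.88×8.314×549/45.3 = 592 kPa.
Polytropic n=1.32: T₂ = T₁(V₁/V₂)^(n−1) = 549×(0.154)^0.32 = 301 K; P₂ = P₁(V₁/V₂)^n = 50.0 kPa.
W = (P₁V₁−P₂V₂)/(n−1) = (592×45.3−50.0×295)/0.32 = 37800 J.
ΔU = nCvΔT = 5.88×12.5×(301−549) = -18200 J.
Q = ΔU + W = 19700 J.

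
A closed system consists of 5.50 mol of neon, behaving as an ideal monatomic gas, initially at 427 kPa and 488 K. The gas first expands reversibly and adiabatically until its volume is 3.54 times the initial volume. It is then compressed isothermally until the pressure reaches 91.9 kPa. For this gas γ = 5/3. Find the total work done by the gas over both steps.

V₁ = nRT₁/P₁ = 5.50×8.314×488/427 = 52.3 L.
Step 1 — Adiabatic: TV^(γ−1) = const ⇒ T₂ = 488×(0.282)^0.667 = 210 K; PV^γ = const ⇒ P₂ = 51.9 kPa.
ΔU = nCvΔT = 5.50×12.5×(210−488) = -19100 J.
Q = 0 for an adiabatic process, so W = −ΔU = 19100 J.
State after step 1: P = 51.9 kPa, V = 185 L, T = 210 K.
Step 2 — Isothermal: T stays 210 K; PV = const ⇒ V₂ = 105 L, P₂ = 91.9 kPa.
ΔU = 0 (ideal gas, T constant).
W = nRT ln(V₂/V₁) = 5.50×8.314×210×ln(0.565) = -5480 J.
Q = ΔU + W = -5480 J.
Net over both steps: W = 13600 J, Q = -5480 J, ΔU = -19100 J.

13600 J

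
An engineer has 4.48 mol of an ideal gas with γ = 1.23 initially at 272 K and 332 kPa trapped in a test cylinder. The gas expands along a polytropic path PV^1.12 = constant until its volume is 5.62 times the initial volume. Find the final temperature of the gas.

V₁ = nRT₁/P₁ = 4.48×8.314×272/332 = 30.5 L.
Polytropic n=1.12: T₂ = T₁(V₁/V₂)^(n−1) = 272×(0.178)^0.12 = 221 K; P₂ = P₁(V₁/V₂)^n = 48.0 kPa.

221 K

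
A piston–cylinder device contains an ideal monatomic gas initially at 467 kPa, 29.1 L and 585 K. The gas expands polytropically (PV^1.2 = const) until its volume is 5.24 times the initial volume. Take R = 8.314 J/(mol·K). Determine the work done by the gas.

n = P₁V₁/(RT₁) = 467×29.1/(8.314×585) = 2.79 mol.
Polytropic n=1.2: T₂ = T₁(V₁/V₂)^(n−1) = 585×(0.191)^0.20 = 420 K; P₂ = P₁(V₁/V₂)^n = 64.0 kPa.
W = (P₁V₁−P₂V₂)/(n−1) = (467×29.1−64.0×152)/0.20 = 19200 J.

19200 J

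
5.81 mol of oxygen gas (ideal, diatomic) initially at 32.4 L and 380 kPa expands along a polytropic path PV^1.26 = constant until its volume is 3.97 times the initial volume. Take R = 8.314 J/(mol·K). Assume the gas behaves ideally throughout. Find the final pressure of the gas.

T₁ = P₁V₁/(nR) = 380×32.4/(5.81×8.314) = 255 K.
Polytropic n=1.26: T₂ = T₁(V₁/V₂)^(n−1) = 255×(0.252)^0.26 = 178 K; P₂ = P₁(V₁/V₂)^n = 66.9 kPa.

66.9 kPa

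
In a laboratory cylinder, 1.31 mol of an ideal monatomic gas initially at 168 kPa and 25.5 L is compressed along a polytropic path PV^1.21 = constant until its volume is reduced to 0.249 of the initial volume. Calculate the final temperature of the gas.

527 K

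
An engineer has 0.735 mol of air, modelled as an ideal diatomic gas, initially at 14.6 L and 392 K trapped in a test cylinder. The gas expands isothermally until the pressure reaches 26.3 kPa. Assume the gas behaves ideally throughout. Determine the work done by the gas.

4390 J

P₁ = nRT₁/V₁ = 0.735×8.314×392/14.6 = 164 kPa.
Isothermal: T stays 392 K; PV = const ⇒ V₂ = 91.1 L, P₂ = 26.3 kPa.
W = nRT ln(V₂/V₁) = 0.735×8.314×392×ln(6.24) = 4390 J.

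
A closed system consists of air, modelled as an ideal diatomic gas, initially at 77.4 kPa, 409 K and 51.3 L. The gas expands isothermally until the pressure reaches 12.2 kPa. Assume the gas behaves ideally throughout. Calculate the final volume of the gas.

325 L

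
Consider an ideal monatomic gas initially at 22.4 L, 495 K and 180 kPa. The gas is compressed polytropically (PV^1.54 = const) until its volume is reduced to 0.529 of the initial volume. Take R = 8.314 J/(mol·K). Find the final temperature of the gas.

Polytropic n=1.54: T₂ = T₁(V₁/V₂)^(n−1) = 495×(1.89)^0.54 = 698 K; P₂ = P₁(V₁/V₂)^n = 480 kPa.

698 K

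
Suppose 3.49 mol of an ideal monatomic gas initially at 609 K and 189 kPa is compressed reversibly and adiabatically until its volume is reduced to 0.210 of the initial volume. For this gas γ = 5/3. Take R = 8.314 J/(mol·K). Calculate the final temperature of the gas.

V₁ = nRT₁/P₁ = 3.49×8.314×609/189 = 93.5 L.
Adiabatic: TV^(γ−1) = const ⇒ T₂ = 609×(4.76)^0.667 = 1720 K; PV^γ = const ⇒ P₂ = 2550 kPa.

1720 K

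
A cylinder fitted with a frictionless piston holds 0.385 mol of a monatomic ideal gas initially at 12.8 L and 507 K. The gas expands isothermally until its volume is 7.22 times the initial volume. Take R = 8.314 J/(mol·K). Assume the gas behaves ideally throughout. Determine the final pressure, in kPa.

17.6 kPa

P₁ = nRT₁/V₁ = 0.385×8.314×507/12.8 = 127 kPa.
Isothermal: T stays 507 K; PV = const ⇒ V₂ = 92.4 L, P₂ = 17.6 kPa.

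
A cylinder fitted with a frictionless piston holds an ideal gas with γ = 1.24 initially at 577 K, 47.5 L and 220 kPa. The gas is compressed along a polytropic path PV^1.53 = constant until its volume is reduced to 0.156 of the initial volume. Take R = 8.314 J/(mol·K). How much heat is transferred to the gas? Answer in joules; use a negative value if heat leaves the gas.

n = P₁V₁/(RT₁) = 220×47.5/(8.314×577) = 2.18 mol.
Polytropic n=1.53: T₂ = T₁(V₁/V₂)^(n−1) = 577×(6.41)^0.53 = 1540 K; P₂ = P₁(V₁/V₂)^n = 3780 kPa.
W = (P₁V₁−P₂V₂)/(n−1) = (220×47.5−3780×7.41)/0.53 = -33100 J.
ΔU = nCvΔT = 2.18×34.6×(1540−577) = 73000 J.
Q = ΔU + W = 40000 J.

40000 J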